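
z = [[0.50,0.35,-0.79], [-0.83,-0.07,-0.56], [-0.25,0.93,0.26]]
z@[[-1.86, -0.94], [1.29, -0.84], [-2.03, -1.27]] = [[1.13, 0.24], [2.59, 1.55], [1.14, -0.88]]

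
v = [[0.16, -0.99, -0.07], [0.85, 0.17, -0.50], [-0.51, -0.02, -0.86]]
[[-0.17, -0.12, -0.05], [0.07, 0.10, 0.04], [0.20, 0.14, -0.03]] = v @ [[-0.07,-0.00,0.04], [0.17,0.13,0.06], [-0.20,-0.16,0.01]]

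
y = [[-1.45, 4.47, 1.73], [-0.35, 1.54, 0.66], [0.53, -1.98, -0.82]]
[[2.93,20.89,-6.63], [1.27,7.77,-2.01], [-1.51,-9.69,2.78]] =y @ [[0.44, 3.36, 5.55], [-0.36, 5.31, 3.66], [2.99, 1.17, -8.64]]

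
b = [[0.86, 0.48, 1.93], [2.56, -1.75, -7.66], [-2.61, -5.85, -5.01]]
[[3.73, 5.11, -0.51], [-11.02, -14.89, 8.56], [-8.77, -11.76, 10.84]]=b @ [[0.64,0.91,1.15],[-0.25,-0.4,-2.16],[1.71,2.34,-0.24]]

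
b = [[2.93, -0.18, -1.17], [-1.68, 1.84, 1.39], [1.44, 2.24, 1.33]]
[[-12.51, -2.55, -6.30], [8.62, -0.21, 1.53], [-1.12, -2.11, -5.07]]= b@[[-2.99, -0.38, -1.9], [-0.53, -1.57, -1.56], [3.29, 1.47, 0.87]]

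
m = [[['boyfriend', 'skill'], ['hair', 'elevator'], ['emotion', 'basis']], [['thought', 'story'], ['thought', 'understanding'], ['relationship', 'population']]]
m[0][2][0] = 'emotion'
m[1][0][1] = 'story'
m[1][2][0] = 'relationship'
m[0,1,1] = 'elevator'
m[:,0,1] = ['skill', 'story']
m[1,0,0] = 'thought'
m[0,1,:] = ['hair', 'elevator']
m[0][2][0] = 'emotion'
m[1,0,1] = 'story'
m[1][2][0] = 'relationship'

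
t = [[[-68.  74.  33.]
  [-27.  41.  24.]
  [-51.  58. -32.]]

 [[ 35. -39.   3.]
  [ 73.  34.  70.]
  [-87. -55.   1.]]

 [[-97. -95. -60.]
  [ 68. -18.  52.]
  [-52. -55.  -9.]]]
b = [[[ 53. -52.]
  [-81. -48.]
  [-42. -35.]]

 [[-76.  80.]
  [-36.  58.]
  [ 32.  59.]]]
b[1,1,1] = 58.0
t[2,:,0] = [-97.0, 68.0, -52.0]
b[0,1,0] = -81.0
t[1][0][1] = -39.0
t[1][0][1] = -39.0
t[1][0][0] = 35.0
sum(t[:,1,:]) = 317.0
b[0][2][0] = -42.0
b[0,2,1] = -35.0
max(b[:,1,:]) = 58.0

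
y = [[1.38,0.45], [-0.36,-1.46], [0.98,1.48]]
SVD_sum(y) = [[0.71, 0.95],[-0.83, -1.11],[1.06, 1.42]] + [[0.67, -0.5], [0.47, -0.35], [-0.08, 0.06]]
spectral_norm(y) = 2.54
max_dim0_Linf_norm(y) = 1.48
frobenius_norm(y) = 2.74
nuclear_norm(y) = 3.57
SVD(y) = [[-0.47,-0.81], [0.54,-0.57], [-0.70,0.1]] @ diag([2.5429891485096006, 1.025722277501282]) @ [[-0.6, -0.80], [-0.80, 0.60]]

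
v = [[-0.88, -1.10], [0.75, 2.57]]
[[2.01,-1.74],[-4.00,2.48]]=v @ [[-0.53, 1.22],[-1.4, 0.61]]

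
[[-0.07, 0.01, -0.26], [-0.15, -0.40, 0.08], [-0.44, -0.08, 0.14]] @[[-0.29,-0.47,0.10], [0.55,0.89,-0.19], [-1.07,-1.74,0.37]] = [[0.30, 0.49, -0.11],[-0.26, -0.42, 0.09],[-0.07, -0.11, 0.02]]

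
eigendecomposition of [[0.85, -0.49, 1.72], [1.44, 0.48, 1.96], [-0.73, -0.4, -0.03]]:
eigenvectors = [[(-0.39-0.43j), -0.39+0.43j, -0.58+0.00j], [(-0.72+0j), (-0.72-0j), 0.72+0.00j], [(0.28-0.26j), (0.28+0.26j), (0.38+0j)]]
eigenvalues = [(0.48+1.6j), (0.48-1.6j), (0.34+0j)]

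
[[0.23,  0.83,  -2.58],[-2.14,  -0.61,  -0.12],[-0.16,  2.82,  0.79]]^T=[[0.23, -2.14, -0.16], [0.83, -0.61, 2.82], [-2.58, -0.12, 0.79]]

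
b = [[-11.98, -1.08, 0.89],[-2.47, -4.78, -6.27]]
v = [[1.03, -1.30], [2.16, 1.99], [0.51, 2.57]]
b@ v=[[-14.22,15.71], [-16.07,-22.42]]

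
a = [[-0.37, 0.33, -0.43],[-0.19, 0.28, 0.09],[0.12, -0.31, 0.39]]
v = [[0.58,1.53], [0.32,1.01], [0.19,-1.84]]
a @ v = [[-0.19, 0.56], [-0.0, -0.17], [0.04, -0.85]]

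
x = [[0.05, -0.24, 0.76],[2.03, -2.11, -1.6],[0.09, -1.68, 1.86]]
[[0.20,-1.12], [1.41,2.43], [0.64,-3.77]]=x @ [[0.66, 1.13],  [-0.16, 0.9],  [0.17, -1.27]]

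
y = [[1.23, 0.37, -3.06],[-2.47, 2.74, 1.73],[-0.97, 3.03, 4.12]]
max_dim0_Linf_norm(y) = 4.12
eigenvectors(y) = [[(0.37+0j), 0.71+0.00j, (0.71-0j)], [-0.55+0.00j, (0.25+0.52j), 0.25-0.52j], [-0.75+0.00j, 0.17-0.36j, (0.17+0.36j)]]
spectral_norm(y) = 6.81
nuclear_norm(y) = 10.78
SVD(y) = [[-0.38, -0.79, 0.47], [0.54, -0.61, -0.58], [0.75, 0.04, 0.66]] @ diag([6.812631677396173, 2.44658987017828, 1.5209364336747446]) @ [[-0.37, 0.53, 0.76],[0.20, -0.76, 0.62],[0.91, 0.38, 0.18]]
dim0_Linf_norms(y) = [2.47, 3.03, 4.12]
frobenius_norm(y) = 7.40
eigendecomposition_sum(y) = [[0.94-0.00j,-1.36+0.00j,(-1.94-0j)], [(-1.37+0j),1.98+0.00j,(2.83+0j)], [(-1.88+0j),(2.72+0j),(3.89+0j)]] + [[0.14+0.83j, (0.87-0.1j), -0.56+0.49j], [-0.55+0.40j, (0.38+0.59j), -0.55-0.23j], [(0.46+0.12j), 0.15-0.46j, 0.12+0.40j]] + [[(0.14-0.83j), 0.87+0.10j, (-0.56-0.49j)], [-0.55-0.40j, 0.38-0.59j, -0.55+0.23j], [(0.46-0.12j), 0.15+0.46j, 0.12-0.40j]]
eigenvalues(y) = [(6.81+0j), (0.64+1.82j), (0.64-1.82j)]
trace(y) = 8.09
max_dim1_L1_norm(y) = 8.12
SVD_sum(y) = [[0.96, -1.38, -1.97], [-1.37, 1.96, 2.81], [-1.9, 2.71, 3.89]] + [[-0.39, 1.47, -1.21], [-0.3, 1.12, -0.93], [0.02, -0.07, 0.05]] + [[0.65, 0.28, 0.13],[-0.80, -0.34, -0.16],[0.91, 0.39, 0.18]]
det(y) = 25.35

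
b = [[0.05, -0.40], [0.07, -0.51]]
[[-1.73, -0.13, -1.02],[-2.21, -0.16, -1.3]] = b @ [[-0.55, -0.53, 0.15],[4.25, 0.25, 2.56]]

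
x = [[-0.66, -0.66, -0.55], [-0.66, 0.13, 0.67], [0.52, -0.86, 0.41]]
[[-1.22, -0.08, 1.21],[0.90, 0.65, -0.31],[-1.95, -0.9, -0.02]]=x@[[-0.57, -0.70, -0.49], [2.10, 0.69, -0.66], [0.38, 0.15, -0.82]]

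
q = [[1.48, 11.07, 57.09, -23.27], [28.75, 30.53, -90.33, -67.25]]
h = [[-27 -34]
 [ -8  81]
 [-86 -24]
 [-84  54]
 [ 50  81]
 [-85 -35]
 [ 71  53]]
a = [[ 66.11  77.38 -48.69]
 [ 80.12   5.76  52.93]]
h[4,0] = 50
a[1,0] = 80.12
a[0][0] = 66.11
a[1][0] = 80.12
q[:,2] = [57.09, -90.33]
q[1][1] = 30.53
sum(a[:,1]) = 83.14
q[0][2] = 57.09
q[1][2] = -90.33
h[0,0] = -27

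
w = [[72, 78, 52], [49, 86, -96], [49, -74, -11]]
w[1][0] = 49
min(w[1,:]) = -96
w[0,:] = [72, 78, 52]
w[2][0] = 49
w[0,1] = 78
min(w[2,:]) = -74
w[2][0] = 49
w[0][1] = 78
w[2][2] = -11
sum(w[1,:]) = 39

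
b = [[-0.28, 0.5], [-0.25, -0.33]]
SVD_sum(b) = [[-0.13,0.54],  [0.06,-0.25]] + [[-0.15, -0.04], [-0.31, -0.08]]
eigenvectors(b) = [[0.82+0.00j, (0.82-0j)], [-0.04+0.58j, -0.04-0.58j]]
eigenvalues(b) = [(-0.31+0.35j), (-0.31-0.35j)]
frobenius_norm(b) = 0.71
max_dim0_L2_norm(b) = 0.6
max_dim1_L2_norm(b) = 0.57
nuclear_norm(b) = 0.97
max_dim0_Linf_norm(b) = 0.5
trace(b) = -0.61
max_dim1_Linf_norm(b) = 0.5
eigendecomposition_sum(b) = [[(-0.14+0.19j), (0.25+0.22j)], [(-0.13-0.11j), (-0.16+0.17j)]] + [[-0.14-0.19j, (0.25-0.22j)], [-0.12+0.11j, (-0.16-0.17j)]]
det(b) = 0.22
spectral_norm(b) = 0.61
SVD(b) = [[-0.9,0.43], [0.43,0.9]] @ diag([0.6108490493840977, 0.3558980737044585]) @ [[0.24, -0.97], [-0.97, -0.24]]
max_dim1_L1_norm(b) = 0.78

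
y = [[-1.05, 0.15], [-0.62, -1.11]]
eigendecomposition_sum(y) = [[(-0.53+0.21j), 0.08+0.27j], [-0.31-1.10j, (-0.56+0.1j)]] + [[(-0.52-0.21j), (0.08-0.27j)], [(-0.31+1.1j), -0.56-0.10j]]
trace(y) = -2.16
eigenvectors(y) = [[(-0.04-0.44j),(-0.04+0.44j)],[0.90+0.00j,0.90-0.00j]]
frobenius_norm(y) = 1.66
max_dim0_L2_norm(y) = 1.22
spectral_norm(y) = 1.38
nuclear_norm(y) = 2.29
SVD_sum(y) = [[-0.56, -0.45],[-0.92, -0.74]] + [[-0.49, 0.60], [0.30, -0.37]]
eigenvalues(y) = [(-1.08+0.3j), (-1.08-0.3j)]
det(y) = 1.26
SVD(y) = [[-0.52, -0.85], [-0.85, 0.52]] @ diag([1.383478129498955, 0.9096638198796699]) @ [[0.78, 0.63], [0.63, -0.78]]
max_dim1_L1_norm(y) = 1.73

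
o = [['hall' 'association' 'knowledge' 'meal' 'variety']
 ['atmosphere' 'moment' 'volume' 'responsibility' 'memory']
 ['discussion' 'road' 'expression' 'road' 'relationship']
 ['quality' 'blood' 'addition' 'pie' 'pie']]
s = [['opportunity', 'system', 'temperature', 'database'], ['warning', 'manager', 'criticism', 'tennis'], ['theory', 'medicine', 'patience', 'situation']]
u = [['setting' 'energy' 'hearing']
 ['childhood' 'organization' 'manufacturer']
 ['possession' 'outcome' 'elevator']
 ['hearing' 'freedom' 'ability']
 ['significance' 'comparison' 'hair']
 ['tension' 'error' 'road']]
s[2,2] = 'patience'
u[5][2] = 'road'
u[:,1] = ['energy', 'organization', 'outcome', 'freedom', 'comparison', 'error']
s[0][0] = 'opportunity'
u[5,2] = 'road'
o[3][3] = 'pie'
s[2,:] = ['theory', 'medicine', 'patience', 'situation']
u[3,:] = ['hearing', 'freedom', 'ability']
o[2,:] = ['discussion', 'road', 'expression', 'road', 'relationship']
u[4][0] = 'significance'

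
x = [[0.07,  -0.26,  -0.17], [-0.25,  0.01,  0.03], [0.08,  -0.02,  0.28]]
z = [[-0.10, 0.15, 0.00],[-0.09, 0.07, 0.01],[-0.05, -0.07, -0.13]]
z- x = [[-0.17, 0.41, 0.17], [0.16, 0.06, -0.02], [-0.13, -0.05, -0.41]]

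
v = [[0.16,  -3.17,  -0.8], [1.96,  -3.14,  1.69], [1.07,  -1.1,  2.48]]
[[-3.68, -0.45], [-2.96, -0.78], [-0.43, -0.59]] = v @ [[-0.09,0.06],[1.07,0.19],[0.34,-0.18]]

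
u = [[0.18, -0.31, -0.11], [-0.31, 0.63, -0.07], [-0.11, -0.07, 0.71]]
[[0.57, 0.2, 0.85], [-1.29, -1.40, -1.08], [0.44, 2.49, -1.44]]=u@[[0.93, 3.59, 0.66], [-1.52, -0.01, -1.62], [0.61, 4.06, -2.08]]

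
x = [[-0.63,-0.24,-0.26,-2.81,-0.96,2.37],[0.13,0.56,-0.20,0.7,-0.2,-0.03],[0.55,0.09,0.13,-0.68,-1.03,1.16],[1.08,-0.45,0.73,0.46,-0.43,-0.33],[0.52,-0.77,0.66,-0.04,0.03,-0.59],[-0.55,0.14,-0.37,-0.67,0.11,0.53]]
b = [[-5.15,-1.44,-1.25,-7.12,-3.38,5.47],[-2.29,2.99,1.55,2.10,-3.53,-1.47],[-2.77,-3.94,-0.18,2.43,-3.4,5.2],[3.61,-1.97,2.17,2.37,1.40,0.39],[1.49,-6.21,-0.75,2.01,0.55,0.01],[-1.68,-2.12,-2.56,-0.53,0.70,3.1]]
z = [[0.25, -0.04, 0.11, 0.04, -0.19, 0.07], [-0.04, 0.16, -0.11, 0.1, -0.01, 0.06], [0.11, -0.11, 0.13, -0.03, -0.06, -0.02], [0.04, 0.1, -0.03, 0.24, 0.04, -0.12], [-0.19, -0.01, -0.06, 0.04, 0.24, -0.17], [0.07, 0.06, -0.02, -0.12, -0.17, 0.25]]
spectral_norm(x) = 4.30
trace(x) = 1.08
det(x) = -0.00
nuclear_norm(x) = 7.78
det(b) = 1015.77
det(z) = -0.00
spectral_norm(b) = 12.92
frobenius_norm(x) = 4.93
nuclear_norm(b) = 35.59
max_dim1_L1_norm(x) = 7.27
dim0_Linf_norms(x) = [1.08, 0.77, 0.73, 2.81, 1.03, 2.37]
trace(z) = 1.27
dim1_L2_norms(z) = [0.34, 0.23, 0.21, 0.29, 0.36, 0.34]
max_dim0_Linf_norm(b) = 7.12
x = b @ z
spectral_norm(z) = 0.57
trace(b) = 3.68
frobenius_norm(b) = 18.02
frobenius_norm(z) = 0.74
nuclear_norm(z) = 1.28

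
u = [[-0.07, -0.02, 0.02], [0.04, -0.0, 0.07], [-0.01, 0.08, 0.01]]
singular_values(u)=[0.09, 0.08, 0.07]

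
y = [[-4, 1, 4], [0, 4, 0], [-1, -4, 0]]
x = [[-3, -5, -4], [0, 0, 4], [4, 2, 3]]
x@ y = [[16, -7, -12], [-4, -16, 0], [-19, 0, 16]]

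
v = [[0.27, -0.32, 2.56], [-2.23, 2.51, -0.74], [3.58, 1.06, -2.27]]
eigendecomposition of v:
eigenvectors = [[0.49+0.00j, -0.02-0.23j, -0.02+0.23j],[(0.06+0j), (0.94+0j), 0.94-0.00j],[(-0.87+0j), 0.16-0.20j, 0.16+0.20j]]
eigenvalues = [(-4.35+0j), (2.43+0.71j), (2.43-0.71j)]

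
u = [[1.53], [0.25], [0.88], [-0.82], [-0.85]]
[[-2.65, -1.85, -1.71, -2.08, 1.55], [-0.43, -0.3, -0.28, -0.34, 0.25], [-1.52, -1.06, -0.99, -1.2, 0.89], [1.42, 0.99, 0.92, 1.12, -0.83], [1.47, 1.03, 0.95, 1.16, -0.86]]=u @ [[-1.73, -1.21, -1.12, -1.36, 1.01]]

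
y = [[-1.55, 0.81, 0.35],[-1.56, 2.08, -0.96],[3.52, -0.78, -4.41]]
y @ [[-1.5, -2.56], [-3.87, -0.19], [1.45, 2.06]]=[[-0.3,4.54], [-7.1,1.62], [-8.66,-17.95]]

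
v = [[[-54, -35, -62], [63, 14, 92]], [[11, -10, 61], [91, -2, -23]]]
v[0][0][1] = -35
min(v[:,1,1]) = -2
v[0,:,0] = [-54, 63]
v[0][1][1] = 14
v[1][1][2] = -23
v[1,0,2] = 61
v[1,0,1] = -10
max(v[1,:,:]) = 91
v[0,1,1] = 14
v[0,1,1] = 14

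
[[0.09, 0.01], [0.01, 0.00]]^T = [[0.09, 0.01], [0.01, 0.0]]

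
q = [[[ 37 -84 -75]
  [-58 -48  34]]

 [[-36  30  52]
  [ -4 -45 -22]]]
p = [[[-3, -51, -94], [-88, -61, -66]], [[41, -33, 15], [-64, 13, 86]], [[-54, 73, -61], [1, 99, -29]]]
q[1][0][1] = 30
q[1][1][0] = -4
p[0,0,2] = -94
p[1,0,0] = 41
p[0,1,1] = -61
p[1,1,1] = 13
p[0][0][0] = -3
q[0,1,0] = -58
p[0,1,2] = -66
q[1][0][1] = 30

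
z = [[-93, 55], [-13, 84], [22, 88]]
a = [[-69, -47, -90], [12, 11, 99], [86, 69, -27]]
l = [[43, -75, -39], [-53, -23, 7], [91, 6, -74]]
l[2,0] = 91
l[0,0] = 43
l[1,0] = -53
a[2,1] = 69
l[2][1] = 6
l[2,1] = 6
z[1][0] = -13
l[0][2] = -39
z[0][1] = 55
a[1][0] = 12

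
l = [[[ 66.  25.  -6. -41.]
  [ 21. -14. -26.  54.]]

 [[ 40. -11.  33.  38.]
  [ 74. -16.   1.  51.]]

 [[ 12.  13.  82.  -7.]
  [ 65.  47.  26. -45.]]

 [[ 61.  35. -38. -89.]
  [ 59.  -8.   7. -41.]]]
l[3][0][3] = -89.0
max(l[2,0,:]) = 82.0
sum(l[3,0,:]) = -31.0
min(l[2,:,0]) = 12.0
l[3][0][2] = -38.0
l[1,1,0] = 74.0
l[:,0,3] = [-41.0, 38.0, -7.0, -89.0]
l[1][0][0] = 40.0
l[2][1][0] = 65.0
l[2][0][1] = 13.0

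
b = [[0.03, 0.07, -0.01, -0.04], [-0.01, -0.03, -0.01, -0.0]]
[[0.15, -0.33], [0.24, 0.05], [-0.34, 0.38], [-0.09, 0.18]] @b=[[0.01, 0.02, 0.00, -0.01], [0.01, 0.02, -0.00, -0.01], [-0.01, -0.04, -0.0, 0.01], [-0.0, -0.01, -0.00, 0.0]]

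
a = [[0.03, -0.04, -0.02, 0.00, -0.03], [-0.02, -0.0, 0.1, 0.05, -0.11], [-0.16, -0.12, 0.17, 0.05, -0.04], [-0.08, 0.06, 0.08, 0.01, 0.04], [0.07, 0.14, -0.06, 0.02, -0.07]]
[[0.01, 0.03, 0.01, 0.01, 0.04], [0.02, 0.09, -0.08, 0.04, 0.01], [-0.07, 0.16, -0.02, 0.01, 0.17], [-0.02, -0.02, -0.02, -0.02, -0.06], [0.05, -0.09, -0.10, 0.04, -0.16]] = a@[[0.38,  0.34,  0.38,  -0.13,  -0.16],[0.2,  -0.68,  -0.46,  -0.00,  -1.15],[0.19,  0.64,  0.11,  -0.28,  -0.06],[-0.58,  0.45,  -0.11,  0.38,  0.25],[-0.31,  -0.13,  0.75,  -0.41,  0.01]]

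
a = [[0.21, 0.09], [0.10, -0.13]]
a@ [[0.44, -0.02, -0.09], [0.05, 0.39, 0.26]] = [[0.10,0.03,0.00],  [0.04,-0.05,-0.04]]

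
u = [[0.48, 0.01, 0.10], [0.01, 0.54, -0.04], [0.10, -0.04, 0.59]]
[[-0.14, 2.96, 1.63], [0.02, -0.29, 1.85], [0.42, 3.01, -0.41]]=u@[[-0.45, 5.31, 3.54],[0.1, -0.32, 3.29],[0.79, 4.18, -1.07]]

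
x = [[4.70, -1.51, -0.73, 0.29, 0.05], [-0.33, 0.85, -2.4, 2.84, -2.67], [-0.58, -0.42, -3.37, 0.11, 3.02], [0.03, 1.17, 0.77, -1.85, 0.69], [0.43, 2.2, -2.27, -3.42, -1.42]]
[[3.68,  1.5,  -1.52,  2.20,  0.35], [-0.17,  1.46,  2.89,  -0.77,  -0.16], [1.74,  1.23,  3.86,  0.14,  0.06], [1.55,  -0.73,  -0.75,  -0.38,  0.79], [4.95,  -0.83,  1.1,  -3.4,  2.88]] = x @ [[0.97, 0.30, -0.37, 0.50, 0.13], [0.79, 0.16, 0.36, 0.05, 0.19], [-0.61, -0.25, -0.89, 0.38, -0.24], [-0.50, 0.47, 0.35, 0.61, -0.47], [0.21, 0.19, 0.25, 0.55, -0.18]]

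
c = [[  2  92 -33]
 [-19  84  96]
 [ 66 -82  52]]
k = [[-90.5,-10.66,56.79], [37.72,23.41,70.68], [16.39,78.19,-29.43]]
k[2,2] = -29.43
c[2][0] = 66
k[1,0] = 37.72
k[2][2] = -29.43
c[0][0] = 2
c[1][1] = 84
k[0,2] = 56.79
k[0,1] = -10.66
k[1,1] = 23.41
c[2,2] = 52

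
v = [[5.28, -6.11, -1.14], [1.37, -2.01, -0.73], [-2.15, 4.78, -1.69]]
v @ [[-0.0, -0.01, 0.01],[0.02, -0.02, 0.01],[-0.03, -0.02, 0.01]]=[[-0.09, 0.09, -0.02], [-0.02, 0.04, -0.01], [0.15, -0.04, 0.01]]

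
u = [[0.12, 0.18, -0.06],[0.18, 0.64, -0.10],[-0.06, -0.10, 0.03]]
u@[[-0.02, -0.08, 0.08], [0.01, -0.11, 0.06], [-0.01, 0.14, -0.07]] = [[0.00, -0.04, 0.02], [0.00, -0.1, 0.06], [-0.0, 0.02, -0.01]]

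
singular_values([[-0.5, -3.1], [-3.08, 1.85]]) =[3.98, 2.63]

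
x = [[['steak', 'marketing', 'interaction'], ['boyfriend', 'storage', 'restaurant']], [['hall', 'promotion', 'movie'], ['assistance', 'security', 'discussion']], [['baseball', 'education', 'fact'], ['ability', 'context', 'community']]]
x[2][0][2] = 'fact'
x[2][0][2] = 'fact'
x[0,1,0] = 'boyfriend'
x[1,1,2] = 'discussion'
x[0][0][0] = 'steak'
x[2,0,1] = 'education'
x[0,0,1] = 'marketing'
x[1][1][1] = 'security'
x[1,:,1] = ['promotion', 'security']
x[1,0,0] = 'hall'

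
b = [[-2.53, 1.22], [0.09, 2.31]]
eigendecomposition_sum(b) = [[-2.54, 0.64],[0.05, -0.01]] + [[0.01, 0.58], [0.04, 2.32]]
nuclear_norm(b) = 5.01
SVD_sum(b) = [[-1.78, 1.92], [-1.11, 1.19]] + [[-0.75, -0.70],[1.2, 1.12]]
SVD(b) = [[-0.85, -0.53], [-0.53, 0.85]] @ diag([3.0826833627162267, 1.9314666150965625]) @ [[0.68, -0.73], [0.73, 0.68]]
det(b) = -5.95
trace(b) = -0.22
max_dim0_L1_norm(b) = 3.53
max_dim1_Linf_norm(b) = 2.53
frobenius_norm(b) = 3.64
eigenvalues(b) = [-2.55, 2.33]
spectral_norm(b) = 3.08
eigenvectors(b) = [[-1.0, -0.24], [0.02, -0.97]]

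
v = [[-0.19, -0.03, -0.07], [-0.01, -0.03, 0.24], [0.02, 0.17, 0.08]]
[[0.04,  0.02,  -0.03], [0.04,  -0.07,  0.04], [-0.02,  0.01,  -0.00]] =v @ [[-0.21, -0.06, 0.13], [-0.14, 0.22, -0.11], [0.12, -0.28, 0.16]]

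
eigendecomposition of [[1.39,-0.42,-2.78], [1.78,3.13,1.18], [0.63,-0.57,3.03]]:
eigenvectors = [[0.70+0.00j, (0.7-0j), -0.43+0.00j],[(-0.49-0.36j), (-0.49+0.36j), -0.79+0.00j],[(-0.09-0.37j), (-0.09+0.37j), 0.44+0.00j]]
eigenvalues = [(2.05+1.69j), (2.05-1.69j), (3.44+0j)]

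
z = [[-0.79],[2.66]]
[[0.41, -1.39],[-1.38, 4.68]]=z@ [[-0.52,1.76]]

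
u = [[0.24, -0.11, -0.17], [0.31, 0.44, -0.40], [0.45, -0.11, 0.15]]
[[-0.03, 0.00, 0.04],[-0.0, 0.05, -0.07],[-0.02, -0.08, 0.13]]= u@[[-0.04, -0.12, 0.20], [0.08, 0.02, -0.16], [0.06, -0.19, 0.16]]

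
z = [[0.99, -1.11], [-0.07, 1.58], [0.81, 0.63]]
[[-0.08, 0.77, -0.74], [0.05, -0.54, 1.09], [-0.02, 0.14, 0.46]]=z @[[-0.05,  0.42,  0.03], [0.03,  -0.32,  0.69]]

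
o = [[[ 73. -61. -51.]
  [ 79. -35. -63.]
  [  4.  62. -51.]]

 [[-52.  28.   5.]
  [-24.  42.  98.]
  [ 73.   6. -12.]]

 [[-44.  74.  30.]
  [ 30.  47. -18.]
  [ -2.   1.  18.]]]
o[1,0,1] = 28.0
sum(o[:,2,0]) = 75.0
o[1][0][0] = -52.0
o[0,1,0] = 79.0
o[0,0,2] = -51.0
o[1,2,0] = 73.0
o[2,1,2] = -18.0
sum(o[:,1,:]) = 156.0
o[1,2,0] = 73.0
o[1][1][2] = 98.0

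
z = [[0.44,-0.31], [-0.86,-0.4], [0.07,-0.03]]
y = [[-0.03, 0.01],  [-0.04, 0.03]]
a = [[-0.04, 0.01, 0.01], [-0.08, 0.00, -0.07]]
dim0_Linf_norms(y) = [0.04, 0.03]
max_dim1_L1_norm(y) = 0.07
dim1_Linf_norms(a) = [0.04, 0.08]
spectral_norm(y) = 0.06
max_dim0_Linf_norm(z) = 0.86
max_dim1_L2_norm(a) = 0.11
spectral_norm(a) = 0.11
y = a @ z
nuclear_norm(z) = 1.44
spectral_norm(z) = 1.00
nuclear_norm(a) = 0.14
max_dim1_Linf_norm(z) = 0.86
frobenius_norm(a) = 0.11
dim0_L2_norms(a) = [0.09, 0.01, 0.07]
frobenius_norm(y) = 0.06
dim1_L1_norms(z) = [0.75, 1.26, 0.1]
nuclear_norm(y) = 0.07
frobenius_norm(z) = 1.09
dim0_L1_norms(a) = [0.12, 0.01, 0.08]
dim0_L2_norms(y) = [0.05, 0.03]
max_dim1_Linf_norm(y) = 0.04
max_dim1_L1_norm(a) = 0.15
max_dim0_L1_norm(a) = 0.12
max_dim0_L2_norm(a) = 0.09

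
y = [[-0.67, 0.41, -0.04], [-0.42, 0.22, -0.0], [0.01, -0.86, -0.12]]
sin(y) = [[-0.65, 0.40, -0.04],[-0.41, 0.21, 0.00],[0.04, -0.88, -0.12]]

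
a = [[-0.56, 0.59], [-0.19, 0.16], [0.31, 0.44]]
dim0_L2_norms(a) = [0.67, 0.75]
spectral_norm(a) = 0.86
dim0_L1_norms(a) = [1.06, 1.19]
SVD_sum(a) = [[-0.49, 0.64], [-0.15, 0.19], [-0.1, 0.13]] + [[-0.07, -0.05],[-0.04, -0.03],[0.41, 0.31]]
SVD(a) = [[-0.94,0.16], [-0.28,0.1], [-0.19,-0.98]] @ diag([0.8596672549665272, 0.5235190643503977]) @ [[0.61,-0.79],[-0.79,-0.61]]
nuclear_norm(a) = 1.38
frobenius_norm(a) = 1.01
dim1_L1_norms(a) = [1.15, 0.35, 0.75]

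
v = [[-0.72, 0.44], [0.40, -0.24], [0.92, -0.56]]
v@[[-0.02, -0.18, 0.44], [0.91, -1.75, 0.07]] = [[0.41, -0.64, -0.29], [-0.23, 0.35, 0.16], [-0.53, 0.81, 0.37]]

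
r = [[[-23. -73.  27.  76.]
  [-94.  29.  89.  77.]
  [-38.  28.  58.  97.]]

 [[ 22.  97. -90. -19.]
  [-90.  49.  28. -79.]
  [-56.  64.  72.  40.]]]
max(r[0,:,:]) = 97.0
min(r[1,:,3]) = -79.0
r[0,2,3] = 97.0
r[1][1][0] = -90.0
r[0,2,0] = -38.0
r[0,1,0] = -94.0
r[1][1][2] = 28.0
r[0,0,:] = [-23.0, -73.0, 27.0, 76.0]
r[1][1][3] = -79.0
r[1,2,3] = 40.0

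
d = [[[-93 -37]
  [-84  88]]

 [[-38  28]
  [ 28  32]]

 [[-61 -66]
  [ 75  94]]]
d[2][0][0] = -61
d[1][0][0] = -38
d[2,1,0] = 75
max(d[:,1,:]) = 94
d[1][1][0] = 28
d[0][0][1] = -37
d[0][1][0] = -84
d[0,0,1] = -37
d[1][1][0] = 28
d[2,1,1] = 94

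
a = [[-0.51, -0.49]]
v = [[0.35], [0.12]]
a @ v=[[-0.24]]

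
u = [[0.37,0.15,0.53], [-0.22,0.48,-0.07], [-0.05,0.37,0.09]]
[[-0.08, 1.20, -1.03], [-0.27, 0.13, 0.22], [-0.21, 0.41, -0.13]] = u @ [[-0.09, 1.43, -1.79], [-0.6, 1.07, -0.45], [0.08, 0.97, -0.56]]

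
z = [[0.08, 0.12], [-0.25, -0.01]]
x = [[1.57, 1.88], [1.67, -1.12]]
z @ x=[[0.33, 0.02], [-0.41, -0.46]]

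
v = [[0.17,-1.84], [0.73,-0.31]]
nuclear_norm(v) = 2.57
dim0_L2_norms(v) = [0.75, 1.87]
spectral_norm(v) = 1.89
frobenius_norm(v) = 2.01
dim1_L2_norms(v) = [1.85, 0.79]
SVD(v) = [[-0.97,-0.23], [-0.23,0.97]] @ diag([1.891574533536306, 0.682235871291524]) @ [[-0.18, 0.98],  [0.98, 0.18]]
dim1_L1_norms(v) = [2.01, 1.04]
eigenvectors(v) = [[-0.85+0.00j, -0.85-0.00j], [(-0.11+0.52j), -0.11-0.52j]]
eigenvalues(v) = [(-0.07+1.13j), (-0.07-1.13j)]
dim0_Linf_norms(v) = [0.73, 1.84]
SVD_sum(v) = [[0.32, -1.81], [0.08, -0.43]] + [[-0.15,-0.03], [0.65,0.12]]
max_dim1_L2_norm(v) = 1.85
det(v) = 1.29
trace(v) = -0.14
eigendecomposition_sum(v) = [[(0.08+0.57j),-0.92-0.06j], [0.36+0.02j,-0.16+0.56j]] + [[0.08-0.57j, (-0.92+0.06j)], [(0.36-0.02j), -0.16-0.56j]]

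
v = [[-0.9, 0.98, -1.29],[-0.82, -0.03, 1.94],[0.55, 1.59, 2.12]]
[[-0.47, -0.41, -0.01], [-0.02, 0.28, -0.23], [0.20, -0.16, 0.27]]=v @ [[0.27, -0.02, 0.21], [-0.10, -0.27, 0.14], [0.1, 0.13, -0.03]]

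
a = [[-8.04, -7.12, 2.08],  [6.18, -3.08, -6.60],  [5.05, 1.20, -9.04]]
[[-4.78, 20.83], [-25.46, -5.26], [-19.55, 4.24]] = a @ [[-0.90, -3.24], [2.26, 0.07], [1.96, -2.27]]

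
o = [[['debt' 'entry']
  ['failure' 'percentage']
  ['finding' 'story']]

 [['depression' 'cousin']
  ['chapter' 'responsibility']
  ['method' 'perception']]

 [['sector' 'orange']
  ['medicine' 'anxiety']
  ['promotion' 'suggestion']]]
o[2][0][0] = 'sector'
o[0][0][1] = 'entry'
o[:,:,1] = [['entry', 'percentage', 'story'], ['cousin', 'responsibility', 'perception'], ['orange', 'anxiety', 'suggestion']]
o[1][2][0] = 'method'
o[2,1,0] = 'medicine'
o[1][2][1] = 'perception'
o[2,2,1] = 'suggestion'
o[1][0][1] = 'cousin'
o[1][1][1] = 'responsibility'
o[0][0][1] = 'entry'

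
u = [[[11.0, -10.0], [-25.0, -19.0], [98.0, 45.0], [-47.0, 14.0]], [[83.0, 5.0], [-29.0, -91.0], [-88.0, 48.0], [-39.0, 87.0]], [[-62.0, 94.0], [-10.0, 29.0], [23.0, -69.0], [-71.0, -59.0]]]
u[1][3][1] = 87.0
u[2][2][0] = 23.0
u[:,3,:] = [[-47.0, 14.0], [-39.0, 87.0], [-71.0, -59.0]]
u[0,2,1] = 45.0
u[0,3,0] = -47.0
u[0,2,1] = 45.0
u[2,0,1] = 94.0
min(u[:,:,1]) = -91.0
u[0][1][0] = -25.0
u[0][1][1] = -19.0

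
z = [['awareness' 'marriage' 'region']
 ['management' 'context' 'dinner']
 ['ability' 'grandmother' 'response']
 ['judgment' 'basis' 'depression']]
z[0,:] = ['awareness', 'marriage', 'region']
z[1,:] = ['management', 'context', 'dinner']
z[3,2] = 'depression'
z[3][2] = 'depression'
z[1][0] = 'management'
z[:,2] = ['region', 'dinner', 'response', 'depression']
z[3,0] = 'judgment'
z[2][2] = 'response'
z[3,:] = ['judgment', 'basis', 'depression']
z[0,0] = 'awareness'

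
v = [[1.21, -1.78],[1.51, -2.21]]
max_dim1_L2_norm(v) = 2.68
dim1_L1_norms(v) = [2.99, 3.72]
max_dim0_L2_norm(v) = 2.84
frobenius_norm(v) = 3.43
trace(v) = -1.00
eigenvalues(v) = [-0.01, -0.99]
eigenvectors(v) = [[0.82, 0.63], [0.57, 0.78]]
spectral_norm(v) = 3.43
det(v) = 0.01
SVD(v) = [[-0.63, -0.78], [-0.78, 0.63]] @ diag([3.4346301241322656, 0.003988784674000804]) @ [[-0.56, 0.83],[0.83, 0.56]]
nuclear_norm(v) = 3.44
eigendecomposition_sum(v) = [[-0.03, 0.03], [-0.02, 0.02]] + [[1.24, -1.81], [1.53, -2.23]]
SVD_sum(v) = [[1.21, -1.78], [1.51, -2.21]] + [[-0.0, -0.0], [0.00, 0.00]]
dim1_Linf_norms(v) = [1.78, 2.21]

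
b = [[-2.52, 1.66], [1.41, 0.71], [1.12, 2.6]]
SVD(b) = [[-0.81, 0.50], [-0.01, -0.51], [-0.58, -0.70]] @ diag([3.1859894773796267, 3.0760479596433954]) @ [[0.44, -0.90], [-0.90, -0.44]]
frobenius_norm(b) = 4.43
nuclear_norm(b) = 6.26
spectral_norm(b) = 3.19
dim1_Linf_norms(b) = [2.52, 1.41, 2.6]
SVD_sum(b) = [[-1.13, 2.33], [-0.01, 0.02], [-0.81, 1.67]] + [[-1.39, -0.67], [1.42, 0.69], [1.93, 0.93]]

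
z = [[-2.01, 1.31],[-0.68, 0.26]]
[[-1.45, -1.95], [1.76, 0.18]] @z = [[4.24, -2.41], [-3.66, 2.35]]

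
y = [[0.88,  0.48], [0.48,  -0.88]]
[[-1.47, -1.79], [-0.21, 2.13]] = y @ [[-1.39, -0.55], [-0.52, -2.72]]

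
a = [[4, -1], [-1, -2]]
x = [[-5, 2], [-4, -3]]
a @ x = [[-16, 11], [13, 4]]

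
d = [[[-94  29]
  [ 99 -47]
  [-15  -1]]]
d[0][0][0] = -94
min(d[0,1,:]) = -47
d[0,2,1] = -1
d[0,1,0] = 99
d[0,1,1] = -47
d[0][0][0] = -94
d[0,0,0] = -94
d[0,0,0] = -94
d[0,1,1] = -47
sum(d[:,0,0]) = -94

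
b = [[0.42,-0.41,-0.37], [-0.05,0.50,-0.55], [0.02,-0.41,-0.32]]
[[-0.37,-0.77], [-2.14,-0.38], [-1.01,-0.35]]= b @ [[2.06, -0.95], [-0.19, 0.11], [3.54, 0.88]]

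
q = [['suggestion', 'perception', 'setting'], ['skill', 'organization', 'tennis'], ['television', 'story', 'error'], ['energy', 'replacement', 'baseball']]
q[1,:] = ['skill', 'organization', 'tennis']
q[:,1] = ['perception', 'organization', 'story', 'replacement']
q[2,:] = ['television', 'story', 'error']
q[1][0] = 'skill'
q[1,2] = 'tennis'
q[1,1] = 'organization'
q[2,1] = 'story'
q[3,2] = 'baseball'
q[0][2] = 'setting'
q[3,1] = 'replacement'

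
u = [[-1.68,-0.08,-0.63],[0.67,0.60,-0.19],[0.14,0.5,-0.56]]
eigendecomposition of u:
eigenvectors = [[0.96, 0.17, -0.41], [-0.28, -0.88, 0.44], [0.01, -0.45, 0.80]]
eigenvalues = [-1.66, 0.37, -0.35]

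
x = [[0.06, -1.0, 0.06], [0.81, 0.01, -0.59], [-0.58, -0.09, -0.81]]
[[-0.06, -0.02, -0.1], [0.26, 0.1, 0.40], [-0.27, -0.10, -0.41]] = x @[[0.36, 0.14, 0.56], [0.09, 0.03, 0.14], [0.06, 0.02, 0.09]]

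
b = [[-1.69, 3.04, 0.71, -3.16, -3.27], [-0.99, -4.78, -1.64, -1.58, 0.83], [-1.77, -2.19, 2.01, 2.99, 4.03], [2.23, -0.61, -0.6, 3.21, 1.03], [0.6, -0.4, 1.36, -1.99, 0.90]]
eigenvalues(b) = [(-4.2+0j), (-0.85+2.38j), (-0.85-2.38j), (1.56+0j), (3.99+0j)]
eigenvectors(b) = [[0.48+0.00j, (0.05-0.54j), (0.05+0.54j), (-0.07+0j), -0.09+0.00j], [-0.83+0.00j, -0.24+0.14j, -0.24-0.14j, (-0.32+0j), (-0.06+0j)], [(0.07+0j), (0.55+0j), 0.55-0.00j, 0.42+0.00j, (0.84+0j)], [-0.18+0.00j, -0.05+0.31j, (-0.05-0.31j), (0.54+0j), -0.21+0.00j], [-0.21+0.00j, -0.47-0.06j, -0.47+0.06j, (-0.65+0j), (0.49+0j)]]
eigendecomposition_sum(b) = [[1.38-0.00j, 3.30+0.00j, (0.91-0j), (0.78-0j), (-0.53-0j)], [-2.35+0.00j, (-5.64-0j), -1.55+0.00j, -1.34+0.00j, (0.91+0j)], [0.20-0.00j, (0.47+0j), 0.13-0.00j, (0.11-0j), -0.08-0.00j], [-0.51+0.00j, -1.22-0.00j, (-0.34+0j), (-0.29+0j), (0.2+0j)], [-0.60+0.00j, (-1.43-0j), (-0.39+0j), (-0.34+0j), 0.23+0.00j]] + [[-1.44+1.41j,  -0.16+0.99j,  0.07+0.46j,  (-1.75-0.09j),  -1.17-0.42j], [1.01+0.16j,  (0.45-0.23j),  0.17-0.17j,  (0.49+0.74j),  (0.18+0.6j)], [-1.56-1.32j,  -1.02-0.07j,  -0.46+0.11j,  (-0.07-1.78j),  (0.32-1.22j)], [0.87-0.76j,  0.12-0.56j,  (-0.03-0.26j),  1.00+0.10j,  (0.65+0.28j)], [1.16+1.29j,  (0.85+0.18j),  0.40-0.04j,  (-0.14+1.51j),  (-0.41+0.99j)]] + [[-1.44-1.41j, -0.16-0.99j, (0.07-0.46j), (-1.75+0.09j), -1.17+0.42j],  [1.01-0.16j, 0.45+0.23j, 0.17+0.17j, 0.49-0.74j, 0.18-0.60j],  [(-1.56+1.32j), (-1.02+0.07j), (-0.46-0.11j), (-0.07+1.78j), 0.32+1.22j],  [(0.87+0.76j), (0.12+0.56j), -0.03+0.26j, (1-0.1j), 0.65-0.28j],  [1.16-1.29j, 0.85-0.18j, 0.40+0.04j, -0.14-1.51j, -0.41-0.99j]] + [[-0.15+0.00j, -0.02+0.00j, -0.06+0.00j, -0.26+0.00j, (-0.05+0j)], [-0.64+0.00j, (-0.1+0j), -0.24+0.00j, (-1.11+0j), -0.20+0.00j], [0.84-0.00j, (0.13-0j), (0.32-0j), 1.46-0.00j, 0.26-0.00j], [1.09-0.00j, (0.17-0j), (0.42-0j), (1.9-0j), 0.34-0.00j], [(-1.31+0j), (-0.21+0j), -0.50+0.00j, -2.29+0.00j, (-0.41+0j)]] + [[-0.04+0.00j, (0.09-0j), -0.28+0.00j, (-0.18+0j), (-0.36+0j)], [(-0.02+0j), (0.06-0j), (-0.18+0j), (-0.11+0j), -0.23+0.00j], [(0.32-0j), (-0.76+0j), (2.47-0j), (1.56-0j), (3.21-0j)], [(-0.08+0j), 0.19-0.00j, -0.63+0.00j, (-0.4+0j), (-0.81+0j)], [(0.19-0j), -0.45+0.00j, (1.46-0j), (0.92-0j), (1.9-0j)]]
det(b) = -166.85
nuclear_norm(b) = 20.78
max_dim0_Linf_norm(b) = 4.78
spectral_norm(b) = 8.48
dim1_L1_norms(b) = [11.87, 9.82, 12.99, 7.68, 5.25]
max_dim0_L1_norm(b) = 12.93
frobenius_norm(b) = 11.15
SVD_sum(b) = [[-0.30, 3.16, -0.06, -3.03, -3.39], [0.13, -1.31, 0.03, 1.25, 1.4], [0.29, -3.0, 0.06, 2.88, 3.22], [0.16, -1.62, 0.03, 1.56, 1.74], [-0.01, 0.15, -0.0, -0.14, -0.16]] + [[-0.15, -0.31, -0.08, -0.30, -0.0], [-1.51, -3.2, -0.84, -3.15, -0.02], [0.10, 0.21, 0.05, 0.20, 0.00], [0.72, 1.53, 0.40, 1.50, 0.01], [-0.36, -0.76, -0.2, -0.74, -0.0]] + [[-0.86,0.30,0.94,-0.15,0.47], [0.66,-0.23,-0.72,0.11,-0.36], [-1.85,0.64,2.03,-0.31,1.01], [1.16,-0.40,-1.28,0.20,-0.63], [-0.6,0.21,0.65,-0.10,0.32]] + [[-0.41, -0.01, -0.23, 0.27, -0.2], [-0.28, -0.01, -0.15, 0.18, -0.14], [-0.31, -0.01, -0.18, 0.21, -0.16], [0.15, 0.0, 0.09, -0.1, 0.08], [1.56, 0.03, 0.87, -1.02, 0.78]] + [[0.03, -0.10, 0.14, 0.05, -0.14],[0.01, -0.04, 0.05, 0.02, -0.06],[0.01, -0.03, 0.04, 0.01, -0.04],[0.03, -0.11, 0.16, 0.06, -0.16],[0.01, -0.03, 0.04, 0.01, -0.04]]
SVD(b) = [[-0.65, 0.08, 0.34, -0.24, 0.62], [0.27, 0.88, -0.26, -0.17, 0.24], [0.62, -0.06, 0.74, -0.19, 0.18], [0.34, -0.42, -0.46, 0.09, 0.70], [-0.03, 0.21, 0.24, 0.93, 0.17]] @ diag([8.481412294073062, 5.476505325129964, 4.0888114575716346, 2.357928902014555, 0.3725950606822729]) @ [[0.06, -0.57, 0.01, 0.55, 0.61], [-0.31, -0.67, -0.18, -0.65, -0.0], [-0.61, 0.21, 0.67, -0.1, 0.33], [0.71, 0.01, 0.40, -0.46, 0.35], [0.13, -0.43, 0.60, 0.22, -0.62]]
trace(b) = -0.35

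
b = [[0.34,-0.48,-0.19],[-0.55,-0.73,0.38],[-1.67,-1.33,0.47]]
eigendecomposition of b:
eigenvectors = [[0.51+0.00j, 0.33+0.00j, (0.33-0j)], [-0.34+0.00j, (0.19-0.26j), (0.19+0.26j)], [(-0.79+0j), 0.89+0.00j, (0.89-0j)]]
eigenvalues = [(0.96+0j), (-0.44+0.38j), (-0.44-0.38j)]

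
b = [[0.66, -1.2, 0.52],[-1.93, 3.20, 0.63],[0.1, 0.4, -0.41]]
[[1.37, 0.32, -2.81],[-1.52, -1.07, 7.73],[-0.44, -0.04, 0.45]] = b @ [[0.89, 0.16, -1.52], [-0.16, -0.22, 1.5], [1.13, -0.09, -0.01]]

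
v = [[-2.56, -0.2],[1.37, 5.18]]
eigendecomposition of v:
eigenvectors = [[-0.98, 0.03], [0.18, -1.0]]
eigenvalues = [-2.52, 5.14]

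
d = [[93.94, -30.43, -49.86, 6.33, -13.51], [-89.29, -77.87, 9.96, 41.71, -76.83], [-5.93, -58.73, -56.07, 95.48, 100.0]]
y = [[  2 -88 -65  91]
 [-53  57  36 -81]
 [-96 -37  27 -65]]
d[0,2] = -49.86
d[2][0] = -5.93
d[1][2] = 9.96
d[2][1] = -58.73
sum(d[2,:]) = 74.75000000000001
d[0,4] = -13.51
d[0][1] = -30.43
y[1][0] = -53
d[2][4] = 100.0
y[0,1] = -88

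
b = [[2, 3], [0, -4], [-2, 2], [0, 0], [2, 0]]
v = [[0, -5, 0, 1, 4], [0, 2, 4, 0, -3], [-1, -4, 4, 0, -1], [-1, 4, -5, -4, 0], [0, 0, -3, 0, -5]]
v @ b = [[8, 20], [-14, 0], [-12, 21], [8, -29], [-4, -6]]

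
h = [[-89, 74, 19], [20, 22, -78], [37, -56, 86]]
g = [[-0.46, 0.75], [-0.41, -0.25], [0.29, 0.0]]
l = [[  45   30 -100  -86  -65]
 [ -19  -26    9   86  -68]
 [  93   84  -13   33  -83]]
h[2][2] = 86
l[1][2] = 9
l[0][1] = 30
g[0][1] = 0.752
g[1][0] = -0.412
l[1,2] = 9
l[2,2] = -13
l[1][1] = -26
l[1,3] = 86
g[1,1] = -0.251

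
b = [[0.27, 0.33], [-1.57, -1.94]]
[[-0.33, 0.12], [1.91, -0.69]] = b@[[-0.13, 0.86], [-0.88, -0.34]]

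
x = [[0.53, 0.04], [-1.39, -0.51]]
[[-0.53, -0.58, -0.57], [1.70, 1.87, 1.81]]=x @[[-0.95, -1.04, -1.01], [-0.75, -0.83, -0.80]]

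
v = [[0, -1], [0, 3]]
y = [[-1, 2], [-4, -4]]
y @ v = [[0, 7], [0, -8]]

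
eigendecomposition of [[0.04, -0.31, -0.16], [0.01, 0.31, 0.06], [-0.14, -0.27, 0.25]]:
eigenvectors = [[-0.91+0.00j, (0.66+0j), 0.66-0.00j], [0.11+0.00j, -0.45+0.14j, (-0.45-0.14j)], [-0.40+0.00j, (-0.17-0.56j), -0.17+0.56j]]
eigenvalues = [(0.01+0j), (0.3+0.07j), (0.3-0.07j)]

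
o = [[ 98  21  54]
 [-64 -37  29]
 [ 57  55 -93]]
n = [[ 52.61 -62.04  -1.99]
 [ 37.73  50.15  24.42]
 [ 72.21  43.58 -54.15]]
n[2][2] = -54.15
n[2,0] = 72.21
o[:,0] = [98, -64, 57]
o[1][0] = -64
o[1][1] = -37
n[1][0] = 37.73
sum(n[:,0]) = 162.55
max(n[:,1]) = 50.15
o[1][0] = -64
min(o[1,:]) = -64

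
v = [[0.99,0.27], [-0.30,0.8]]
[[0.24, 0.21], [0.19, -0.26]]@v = [[0.17, 0.23],  [0.27, -0.16]]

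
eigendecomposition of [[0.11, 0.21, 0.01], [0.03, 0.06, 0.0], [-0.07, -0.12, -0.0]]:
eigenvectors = [[-0.82+0.00j, (0.08-0.51j), 0.08+0.51j], [(-0.24+0j), -0.07+0.26j, -0.07-0.26j], [0.52+0.00j, 0.81+0.00j, 0.81-0.00j]]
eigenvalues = [(0.16+0j), 0.01j, -0.01j]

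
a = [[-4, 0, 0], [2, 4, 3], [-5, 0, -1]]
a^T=[[-4, 2, -5], [0, 4, 0], [0, 3, -1]]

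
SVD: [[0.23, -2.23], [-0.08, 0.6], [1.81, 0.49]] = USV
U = [[0.92, 0.3], [-0.25, -0.09], [-0.31, 0.95]]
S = [2.37, 1.81]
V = [[-0.14, -0.99],[0.99, -0.14]]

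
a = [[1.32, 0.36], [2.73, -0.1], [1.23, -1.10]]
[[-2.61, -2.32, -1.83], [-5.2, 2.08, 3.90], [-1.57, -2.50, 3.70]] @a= [[-12.03, 1.31],  [3.61, -6.37],  [-4.35, -4.39]]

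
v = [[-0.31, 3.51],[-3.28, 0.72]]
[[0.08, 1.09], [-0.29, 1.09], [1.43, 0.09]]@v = [[-3.6, 1.07], [-3.49, -0.23], [-0.74, 5.08]]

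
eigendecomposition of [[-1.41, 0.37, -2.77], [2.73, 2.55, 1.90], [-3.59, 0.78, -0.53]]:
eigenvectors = [[0.63, -0.57, -0.19], [-0.42, 0.22, 0.9], [0.65, 0.79, 0.40]]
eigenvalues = [-4.51, 2.28, 2.84]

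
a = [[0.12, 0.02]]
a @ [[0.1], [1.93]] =[[0.05]]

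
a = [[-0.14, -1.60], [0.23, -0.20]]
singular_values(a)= [1.62, 0.25]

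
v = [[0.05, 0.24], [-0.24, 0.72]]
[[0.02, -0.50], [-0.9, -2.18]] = v@[[2.42, 1.78], [-0.44, -2.44]]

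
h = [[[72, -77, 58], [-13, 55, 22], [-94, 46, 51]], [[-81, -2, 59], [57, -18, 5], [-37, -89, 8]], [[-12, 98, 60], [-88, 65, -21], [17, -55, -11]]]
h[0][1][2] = 22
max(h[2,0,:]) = 98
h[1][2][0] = -37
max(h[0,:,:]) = 72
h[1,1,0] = 57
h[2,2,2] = -11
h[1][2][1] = -89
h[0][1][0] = -13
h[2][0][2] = 60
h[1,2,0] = -37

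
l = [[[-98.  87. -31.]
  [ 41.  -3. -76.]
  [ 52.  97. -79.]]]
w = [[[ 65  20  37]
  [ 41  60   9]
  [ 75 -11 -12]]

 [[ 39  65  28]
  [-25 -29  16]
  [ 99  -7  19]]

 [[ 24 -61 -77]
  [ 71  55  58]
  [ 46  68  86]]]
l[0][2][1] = 97.0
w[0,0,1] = 20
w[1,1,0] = -25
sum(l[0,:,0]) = -5.0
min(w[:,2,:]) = -12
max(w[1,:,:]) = 99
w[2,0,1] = -61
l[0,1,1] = -3.0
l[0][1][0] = 41.0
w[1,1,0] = -25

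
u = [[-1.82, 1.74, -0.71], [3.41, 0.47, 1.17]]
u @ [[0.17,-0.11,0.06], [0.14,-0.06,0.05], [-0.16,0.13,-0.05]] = [[0.05,0.00,0.01], [0.46,-0.25,0.17]]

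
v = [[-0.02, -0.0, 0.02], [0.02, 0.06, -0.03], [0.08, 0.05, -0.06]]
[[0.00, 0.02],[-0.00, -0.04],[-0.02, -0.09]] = v@ [[-0.56, -0.55], [-0.05, -0.27], [-0.4, 0.48]]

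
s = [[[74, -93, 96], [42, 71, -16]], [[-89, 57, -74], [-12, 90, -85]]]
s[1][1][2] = -85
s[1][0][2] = -74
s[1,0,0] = -89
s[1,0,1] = 57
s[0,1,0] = 42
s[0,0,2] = 96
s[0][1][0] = 42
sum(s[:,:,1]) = 125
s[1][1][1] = 90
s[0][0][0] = 74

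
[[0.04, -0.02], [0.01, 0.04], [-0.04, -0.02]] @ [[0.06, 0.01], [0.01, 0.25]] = [[0.0, -0.00],[0.00, 0.01],[-0.00, -0.01]]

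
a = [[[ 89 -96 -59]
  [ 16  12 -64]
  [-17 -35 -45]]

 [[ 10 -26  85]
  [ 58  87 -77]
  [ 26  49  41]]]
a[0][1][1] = 12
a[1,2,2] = 41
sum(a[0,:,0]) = 88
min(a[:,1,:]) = -77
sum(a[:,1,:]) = 32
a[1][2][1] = 49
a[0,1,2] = -64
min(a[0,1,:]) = -64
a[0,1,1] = 12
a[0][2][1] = -35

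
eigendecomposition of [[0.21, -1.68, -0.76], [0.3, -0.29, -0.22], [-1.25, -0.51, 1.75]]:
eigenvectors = [[(-0.27+0j), (0.82+0j), 0.82-0.00j], [-0.12+0.00j, -0.00-0.27j, (-0+0.27j)], [(0.96+0j), 0.50+0.06j, (0.5-0.06j)]]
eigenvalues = [(2.17+0j), (-0.25+0.5j), (-0.25-0.5j)]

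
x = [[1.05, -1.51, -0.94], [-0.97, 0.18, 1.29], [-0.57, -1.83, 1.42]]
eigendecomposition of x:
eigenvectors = [[-0.80+0.00j, 0.77+0.00j, 0.77-0.00j], [(-0.19+0j), -0.36-0.16j, (-0.36+0.16j)], [-0.57+0.00j, (0.35-0.35j), 0.35+0.35j]]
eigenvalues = [(0.01+0j), (1.32+0.73j), (1.32-0.73j)]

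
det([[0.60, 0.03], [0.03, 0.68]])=0.407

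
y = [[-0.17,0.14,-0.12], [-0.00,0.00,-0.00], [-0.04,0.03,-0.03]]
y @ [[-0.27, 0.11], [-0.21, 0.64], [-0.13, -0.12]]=[[0.03, 0.09], [0.00, 0.0], [0.01, 0.02]]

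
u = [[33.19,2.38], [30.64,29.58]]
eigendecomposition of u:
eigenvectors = [[0.33, -0.22], [0.95, 0.98]]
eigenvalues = [40.11, 22.66]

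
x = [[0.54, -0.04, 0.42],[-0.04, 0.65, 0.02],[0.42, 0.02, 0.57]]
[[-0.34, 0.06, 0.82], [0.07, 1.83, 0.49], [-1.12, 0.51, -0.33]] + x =[[0.2, 0.02, 1.24], [0.03, 2.48, 0.51], [-0.70, 0.53, 0.24]]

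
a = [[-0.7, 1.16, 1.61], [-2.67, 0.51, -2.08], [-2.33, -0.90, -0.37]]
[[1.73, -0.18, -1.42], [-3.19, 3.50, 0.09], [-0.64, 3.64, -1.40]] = a @ [[0.15,-1.28,0.63], [-0.21,-0.65,0.25], [1.29,-0.20,-0.79]]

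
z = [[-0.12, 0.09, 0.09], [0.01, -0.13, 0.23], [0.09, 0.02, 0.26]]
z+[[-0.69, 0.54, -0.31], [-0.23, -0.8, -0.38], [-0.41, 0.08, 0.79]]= [[-0.81, 0.63, -0.22], [-0.22, -0.93, -0.15], [-0.32, 0.1, 1.05]]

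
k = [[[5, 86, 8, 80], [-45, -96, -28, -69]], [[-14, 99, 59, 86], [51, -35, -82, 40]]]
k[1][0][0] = -14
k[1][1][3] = 40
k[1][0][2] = 59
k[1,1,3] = 40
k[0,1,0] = -45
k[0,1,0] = -45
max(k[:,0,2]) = 59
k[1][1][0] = 51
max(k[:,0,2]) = 59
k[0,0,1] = 86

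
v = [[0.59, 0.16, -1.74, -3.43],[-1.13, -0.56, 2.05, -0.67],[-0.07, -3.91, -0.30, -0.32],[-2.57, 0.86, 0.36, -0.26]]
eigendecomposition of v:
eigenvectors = [[(-0.78+0j), 0.71+0.00j, (0.06+0.12j), (0.06-0.12j)], [(0.06+0j), 0.19+0.00j, (0.02-0.57j), 0.02+0.57j], [-0.12+0.00j, 0.36+0.00j, 0.76+0.00j, (0.76-0j)], [0.61+0.00j, (0.57+0j), -0.27-0.05j, (-0.27+0.05j)]]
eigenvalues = [(3.02+0j), (-2.98+0j), (-0.29+2.93j), (-0.29-2.93j)]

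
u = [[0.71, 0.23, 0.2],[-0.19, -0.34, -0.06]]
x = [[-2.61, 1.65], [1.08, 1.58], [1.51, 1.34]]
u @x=[[-1.30, 1.80], [0.04, -0.93]]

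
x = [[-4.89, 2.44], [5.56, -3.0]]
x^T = [[-4.89, 5.56], [2.44, -3.0]]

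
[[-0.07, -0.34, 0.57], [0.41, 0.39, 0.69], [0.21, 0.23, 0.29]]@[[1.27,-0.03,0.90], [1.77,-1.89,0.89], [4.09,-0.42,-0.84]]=[[1.64, 0.41, -0.84], [4.03, -1.04, 0.14], [1.86, -0.56, 0.15]]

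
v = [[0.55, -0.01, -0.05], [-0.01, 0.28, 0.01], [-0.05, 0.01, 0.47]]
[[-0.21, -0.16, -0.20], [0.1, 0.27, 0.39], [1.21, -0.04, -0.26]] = v @ [[-0.14, -0.28, -0.40],[0.27, 0.96, 1.41],[2.56, -0.13, -0.63]]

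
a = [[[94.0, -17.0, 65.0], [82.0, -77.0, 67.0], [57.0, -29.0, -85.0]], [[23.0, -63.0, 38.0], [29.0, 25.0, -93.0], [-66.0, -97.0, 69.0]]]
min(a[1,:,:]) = -97.0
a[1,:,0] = [23.0, 29.0, -66.0]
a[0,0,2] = 65.0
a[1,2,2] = 69.0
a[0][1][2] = 67.0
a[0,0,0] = 94.0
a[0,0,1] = -17.0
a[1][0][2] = 38.0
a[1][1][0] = 29.0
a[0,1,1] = -77.0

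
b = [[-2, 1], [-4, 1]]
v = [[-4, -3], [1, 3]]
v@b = [[20, -7], [-14, 4]]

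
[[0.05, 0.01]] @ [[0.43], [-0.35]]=[[0.02]]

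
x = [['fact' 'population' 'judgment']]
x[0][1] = 'population'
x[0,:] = ['fact', 'population', 'judgment']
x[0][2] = 'judgment'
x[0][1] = 'population'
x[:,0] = ['fact']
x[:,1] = ['population']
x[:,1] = ['population']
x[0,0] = 'fact'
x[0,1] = 'population'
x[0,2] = 'judgment'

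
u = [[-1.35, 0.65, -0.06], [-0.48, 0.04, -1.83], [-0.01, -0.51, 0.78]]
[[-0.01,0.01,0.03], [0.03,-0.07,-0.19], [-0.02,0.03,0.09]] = u@[[0.01, -0.01, -0.03], [0.0, -0.0, -0.0], [-0.02, 0.04, 0.11]]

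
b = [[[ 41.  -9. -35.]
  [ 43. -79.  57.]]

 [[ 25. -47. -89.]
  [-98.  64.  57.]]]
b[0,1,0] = 43.0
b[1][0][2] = -89.0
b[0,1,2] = 57.0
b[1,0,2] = -89.0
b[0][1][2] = 57.0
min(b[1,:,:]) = -98.0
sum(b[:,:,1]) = -71.0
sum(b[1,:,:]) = -88.0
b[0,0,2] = -35.0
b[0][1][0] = 43.0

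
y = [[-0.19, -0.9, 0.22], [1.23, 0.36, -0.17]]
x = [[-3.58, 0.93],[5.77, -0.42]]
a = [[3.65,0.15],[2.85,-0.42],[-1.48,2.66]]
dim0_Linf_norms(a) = [3.65, 2.66]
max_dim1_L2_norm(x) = 5.79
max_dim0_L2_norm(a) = 4.86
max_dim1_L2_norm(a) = 3.65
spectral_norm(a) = 4.98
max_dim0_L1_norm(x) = 9.35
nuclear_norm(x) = 7.41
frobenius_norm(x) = 6.87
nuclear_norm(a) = 7.45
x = y @ a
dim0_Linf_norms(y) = [1.23, 0.9, 0.22]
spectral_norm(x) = 6.84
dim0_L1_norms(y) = [1.42, 1.26, 0.39]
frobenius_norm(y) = 1.60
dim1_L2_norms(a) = [3.65, 2.88, 3.04]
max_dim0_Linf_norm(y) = 1.23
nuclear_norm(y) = 2.17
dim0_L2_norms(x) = [6.79, 1.02]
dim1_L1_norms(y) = [1.31, 1.76]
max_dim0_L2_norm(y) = 1.24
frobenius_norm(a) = 5.56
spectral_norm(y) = 1.41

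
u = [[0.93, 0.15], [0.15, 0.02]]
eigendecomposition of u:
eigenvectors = [[0.99, -0.16], [0.16, 0.99]]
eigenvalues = [0.95, -0.0]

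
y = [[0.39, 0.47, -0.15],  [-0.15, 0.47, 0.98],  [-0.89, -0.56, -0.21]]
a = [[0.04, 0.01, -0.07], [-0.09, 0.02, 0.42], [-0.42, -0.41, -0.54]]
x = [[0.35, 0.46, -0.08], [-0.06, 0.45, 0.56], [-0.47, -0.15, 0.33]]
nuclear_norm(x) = 1.63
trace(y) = 0.65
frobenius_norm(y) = 1.66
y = a + x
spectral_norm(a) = 0.84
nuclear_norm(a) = 1.19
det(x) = -0.05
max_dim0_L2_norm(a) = 0.69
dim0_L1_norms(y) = [1.43, 1.5, 1.34]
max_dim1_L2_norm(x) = 0.72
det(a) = 0.00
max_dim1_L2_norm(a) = 0.8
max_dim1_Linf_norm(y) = 0.98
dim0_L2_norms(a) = [0.43, 0.41, 0.69]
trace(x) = 1.13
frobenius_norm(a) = 0.91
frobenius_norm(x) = 1.10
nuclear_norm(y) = 2.55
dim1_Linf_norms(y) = [0.47, 0.98, 0.89]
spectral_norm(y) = 1.29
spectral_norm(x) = 0.78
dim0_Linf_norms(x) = [0.47, 0.46, 0.56]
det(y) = -0.32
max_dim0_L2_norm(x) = 0.66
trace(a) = -0.48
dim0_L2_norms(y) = [0.98, 0.87, 1.01]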